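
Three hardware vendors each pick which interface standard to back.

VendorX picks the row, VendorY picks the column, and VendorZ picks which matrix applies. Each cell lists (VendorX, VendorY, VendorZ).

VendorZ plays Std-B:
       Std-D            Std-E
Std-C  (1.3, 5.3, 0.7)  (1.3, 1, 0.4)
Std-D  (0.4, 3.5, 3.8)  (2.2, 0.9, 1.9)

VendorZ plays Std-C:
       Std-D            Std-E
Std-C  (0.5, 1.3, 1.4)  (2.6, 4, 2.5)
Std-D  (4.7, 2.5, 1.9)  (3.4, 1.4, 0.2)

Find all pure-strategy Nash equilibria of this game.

For each strategy profile, look for a profitable unilateral deviation.
(Std-C, Std-D, Std-B): VendorZ can switch to Std-C (0.7 → 1.4). Not NE.
(Std-C, Std-D, Std-C): VendorX can switch to Std-D (0.5 → 4.7). Not NE.
(Std-C, Std-E, Std-B): VendorX can switch to Std-D (1.3 → 2.2). Not NE.
(Std-C, Std-E, Std-C): VendorX can switch to Std-D (2.6 → 3.4). Not NE.
(Std-D, Std-D, Std-B): VendorX can switch to Std-C (0.4 → 1.3). Not NE.
(Std-D, Std-D, Std-C): VendorZ can switch to Std-B (1.9 → 3.8). Not NE.
(The remaining 2 profiles each have a profitable deviation by the same check.)

This game has no pure Nash equilibrium.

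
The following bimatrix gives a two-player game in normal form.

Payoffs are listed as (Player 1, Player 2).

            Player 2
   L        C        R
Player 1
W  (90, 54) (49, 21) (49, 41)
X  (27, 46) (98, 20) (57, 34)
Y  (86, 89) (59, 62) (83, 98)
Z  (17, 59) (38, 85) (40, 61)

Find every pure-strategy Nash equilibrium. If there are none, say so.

Player 1 against L: payoffs 90, 27, 86, 17 → best response W.
Player 1 against C: payoffs 49, 98, 59, 38 → best response X.
Player 1 against R: payoffs 49, 57, 83, 40 → best response Y.
Player 2 against W: payoffs 54, 21, 41 → best response L.
Player 2 against X: payoffs 46, 20, 34 → best response L.
Player 2 against Y: payoffs 89, 62, 98 → best response R.
Player 2 against Z: payoffs 59, 85, 61 → best response C.
Mutual best responses: (W, L); (Y, R).

(W, L); (Y, R)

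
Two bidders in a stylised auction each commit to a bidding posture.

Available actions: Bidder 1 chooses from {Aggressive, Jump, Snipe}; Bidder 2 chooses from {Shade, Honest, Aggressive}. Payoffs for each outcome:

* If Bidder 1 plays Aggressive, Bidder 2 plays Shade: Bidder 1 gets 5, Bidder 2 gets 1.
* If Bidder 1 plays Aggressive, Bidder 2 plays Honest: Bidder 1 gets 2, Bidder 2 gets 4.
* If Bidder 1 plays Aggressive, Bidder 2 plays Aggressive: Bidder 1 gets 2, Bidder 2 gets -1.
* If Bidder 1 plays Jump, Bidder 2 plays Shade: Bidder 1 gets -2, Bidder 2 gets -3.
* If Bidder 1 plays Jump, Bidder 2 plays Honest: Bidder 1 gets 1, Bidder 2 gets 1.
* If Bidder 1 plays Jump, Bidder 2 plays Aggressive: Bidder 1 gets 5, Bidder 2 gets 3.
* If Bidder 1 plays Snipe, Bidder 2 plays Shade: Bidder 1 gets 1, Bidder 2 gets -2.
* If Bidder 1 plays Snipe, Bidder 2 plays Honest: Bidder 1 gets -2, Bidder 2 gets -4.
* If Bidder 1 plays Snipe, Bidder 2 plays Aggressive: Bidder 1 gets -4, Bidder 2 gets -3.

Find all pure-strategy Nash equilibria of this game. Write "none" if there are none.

(Aggressive, Honest); (Jump, Aggressive)

Bidder 1 against Shade: payoffs 5, -2, 1 → best response Aggressive.
Bidder 1 against Honest: payoffs 2, 1, -2 → best response Aggressive.
Bidder 1 against Aggressive: payoffs 2, 5, -4 → best response Jump.
Bidder 2 against Aggressive: payoffs 1, 4, -1 → best response Honest.
Bidder 2 against Jump: payoffs -3, 1, 3 → best response Aggressive.
Bidder 2 against Snipe: payoffs -2, -4, -3 → best response Shade.
Mutual best responses: (Aggressive, Honest); (Jump, Aggressive).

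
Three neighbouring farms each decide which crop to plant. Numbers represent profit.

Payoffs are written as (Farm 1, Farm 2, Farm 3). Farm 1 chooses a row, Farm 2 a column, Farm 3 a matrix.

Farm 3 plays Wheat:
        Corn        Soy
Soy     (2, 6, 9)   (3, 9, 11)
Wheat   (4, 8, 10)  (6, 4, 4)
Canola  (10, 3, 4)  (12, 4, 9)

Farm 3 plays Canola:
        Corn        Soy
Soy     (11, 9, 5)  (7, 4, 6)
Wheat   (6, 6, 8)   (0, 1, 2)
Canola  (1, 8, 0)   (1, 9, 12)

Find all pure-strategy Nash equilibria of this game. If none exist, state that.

Farm 1 against (Corn, Wheat): payoffs 2, 4, 10 → best response Canola.
Farm 1 against (Corn, Canola): payoffs 11, 6, 1 → best response Soy.
Farm 1 against (Soy, Wheat): payoffs 3, 6, 12 → best response Canola.
Farm 1 against (Soy, Canola): payoffs 7, 0, 1 → best response Soy.
Farm 2 against (Soy, Wheat): payoffs 6, 9 → best response Soy.
Farm 2 against (Soy, Canola): payoffs 9, 4 → best response Corn.
Farm 2 against (Wheat, Wheat): payoffs 8, 4 → best response Corn.
Farm 2 against (Wheat, Canola): payoffs 6, 1 → best response Corn.
Farm 2 against (Canola, Wheat): payoffs 3, 4 → best response Soy.
Farm 2 against (Canola, Canola): payoffs 8, 9 → best response Soy.
Farm 3 against (Soy, Corn): payoffs 9, 5 → best response Wheat.
Farm 3 against (Soy, Soy): payoffs 11, 6 → best response Wheat.
Farm 3 against (Wheat, Corn): payoffs 10, 8 → best response Wheat.
Farm 3 against (Wheat, Soy): payoffs 4, 2 → best response Wheat.
Farm 3 against (Canola, Corn): payoffs 4, 0 → best response Wheat.
Farm 3 against (Canola, Soy): payoffs 9, 12 → best response Canola.
No profile is a mutual best response for all players.

none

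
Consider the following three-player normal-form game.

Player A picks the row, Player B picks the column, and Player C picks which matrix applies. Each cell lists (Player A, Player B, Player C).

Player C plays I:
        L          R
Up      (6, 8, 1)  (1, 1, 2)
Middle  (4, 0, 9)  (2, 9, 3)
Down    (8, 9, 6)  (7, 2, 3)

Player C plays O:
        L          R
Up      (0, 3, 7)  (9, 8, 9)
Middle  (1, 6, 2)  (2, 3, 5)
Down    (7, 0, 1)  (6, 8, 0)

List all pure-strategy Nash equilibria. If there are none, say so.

The pure Nash equilibria are (Up, R, O), (Down, L, I).

(Up, L, I): Player A can switch to Down (6 → 8). Not NE.
(Up, L, O): Player A can switch to Middle (0 → 1). Not NE.
(Up, R, I): Player A can switch to Middle (1 → 2). Not NE.
(Up, R, O): Player A gets 9, best alternative 6; Player B gets 8, best alternative 3; Player C gets 9, best alternative 2. No profitable deviation — NE.
(Middle, L, I): Player A can switch to Up (4 → 6). Not NE.
(Middle, L, O): Player A can switch to Down (1 → 7). Not NE.
(Middle, R, I): Player A can switch to Down (2 → 7). Not NE.
(Middle, R, O): Player A can switch to Up (2 → 9). Not NE.
(Down, L, I): Player A gets 8, best alternative 6; Player B gets 9, best alternative 2; Player C gets 6, best alternative 1. No profitable deviation — NE.
(Down, L, O): Player B can switch to R (0 → 8). Not NE.
(The remaining 2 profiles each have a profitable deviation by the same check.)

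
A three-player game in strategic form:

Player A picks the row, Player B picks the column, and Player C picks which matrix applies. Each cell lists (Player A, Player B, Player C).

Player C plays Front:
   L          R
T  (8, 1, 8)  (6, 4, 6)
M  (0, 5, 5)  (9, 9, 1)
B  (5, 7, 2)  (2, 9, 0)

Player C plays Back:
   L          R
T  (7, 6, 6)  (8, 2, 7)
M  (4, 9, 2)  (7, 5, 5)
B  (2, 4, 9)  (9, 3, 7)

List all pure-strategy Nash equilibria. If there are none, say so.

(T, L, Front): Player B can switch to R (1 → 4). Not NE.
(T, L, Back): Player C can switch to Front (6 → 8). Not NE.
(T, R, Front): Player A can switch to M (6 → 9). Not NE.
(T, R, Back): Player A can switch to B (8 → 9). Not NE.
(M, L, Front): Player A can switch to T (0 → 8). Not NE.
(M, L, Back): Player A can switch to T (4 → 7). Not NE.
(M, R, Front): Player C can switch to Back (1 → 5). Not NE.
(M, R, Back): Player A can switch to T (7 → 8). Not NE.
(B, L, Front): Player A can switch to T (5 → 8). Not NE.
(B, L, Back): Player A can switch to T (2 → 7). Not NE.
(The remaining 2 profiles each have a profitable deviation by the same check.)

There is no pure-strategy Nash equilibrium.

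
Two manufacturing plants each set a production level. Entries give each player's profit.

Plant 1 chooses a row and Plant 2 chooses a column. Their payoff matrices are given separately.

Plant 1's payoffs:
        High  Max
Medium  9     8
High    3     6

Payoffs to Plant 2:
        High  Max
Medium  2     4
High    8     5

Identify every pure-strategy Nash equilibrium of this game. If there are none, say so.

(Medium, Max)

For each strategy profile, look for a profitable unilateral deviation.
(Medium, High): Plant 2 can switch to Max (2 → 4). Not NE.
(Medium, Max): Plant 1 gets 8, best alternative 6; Plant 2 gets 4, best alternative 2. No profitable deviation — NE.
(High, High): Plant 1 can switch to Medium (3 → 9). Not NE.
(High, Max): Plant 1 can switch to Medium (6 → 8). Not NE.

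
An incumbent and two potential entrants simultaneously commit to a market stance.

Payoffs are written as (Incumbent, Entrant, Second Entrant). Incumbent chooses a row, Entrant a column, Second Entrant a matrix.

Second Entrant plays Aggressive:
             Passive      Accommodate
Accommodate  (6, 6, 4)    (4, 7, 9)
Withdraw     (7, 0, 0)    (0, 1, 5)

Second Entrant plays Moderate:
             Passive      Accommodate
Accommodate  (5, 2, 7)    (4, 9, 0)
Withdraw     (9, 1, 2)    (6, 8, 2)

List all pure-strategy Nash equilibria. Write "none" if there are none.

Pure NE: (Accommodate, Accommodate, Aggressive)

Mark each player's best response to every combination of opponents' strategies; a profile where every player is best-responding is a pure Nash equilibrium.
Incumbent against (Passive, Aggressive): payoffs 6, 7 → best response Withdraw.
Incumbent against (Passive, Moderate): payoffs 5, 9 → best response Withdraw.
Incumbent against (Accommodate, Aggressive): payoffs 4, 0 → best response Accommodate.
Incumbent against (Accommodate, Moderate): payoffs 4, 6 → best response Withdraw.
Entrant against (Accommodate, Aggressive): payoffs 6, 7 → best response Accommodate.
Entrant against (Accommodate, Moderate): payoffs 2, 9 → best response Accommodate.
Entrant against (Withdraw, Aggressive): payoffs 0, 1 → best response Accommodate.
Entrant against (Withdraw, Moderate): payoffs 1, 8 → best response Accommodate.
Second Entrant against (Accommodate, Passive): payoffs 4, 7 → best response Moderate.
Second Entrant against (Accommodate, Accommodate): payoffs 9, 0 → best response Aggressive.
Second Entrant against (Withdraw, Passive): payoffs 0, 2 → best response Moderate.
Second Entrant against (Withdraw, Accommodate): payoffs 5, 2 → best response Aggressive.
Mutual best responses: (Accommodate, Accommodate, Aggressive).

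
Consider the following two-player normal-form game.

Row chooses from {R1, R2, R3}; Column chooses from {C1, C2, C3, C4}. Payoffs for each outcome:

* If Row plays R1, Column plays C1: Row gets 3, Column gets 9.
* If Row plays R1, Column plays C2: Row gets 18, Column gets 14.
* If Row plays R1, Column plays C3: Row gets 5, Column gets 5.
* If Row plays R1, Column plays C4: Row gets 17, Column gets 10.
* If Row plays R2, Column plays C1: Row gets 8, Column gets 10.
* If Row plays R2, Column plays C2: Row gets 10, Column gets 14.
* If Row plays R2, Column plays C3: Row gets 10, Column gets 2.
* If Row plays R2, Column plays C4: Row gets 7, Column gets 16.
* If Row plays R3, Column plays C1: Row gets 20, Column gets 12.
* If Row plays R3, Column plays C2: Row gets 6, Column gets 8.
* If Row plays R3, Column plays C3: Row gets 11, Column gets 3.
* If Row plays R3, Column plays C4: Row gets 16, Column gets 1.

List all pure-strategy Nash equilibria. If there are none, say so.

For each player, find the best response to each opponent profile; mutual best responses are the pure NE.
Row against C1: payoffs 3, 8, 20 → best response R3.
Row against C2: payoffs 18, 10, 6 → best response R1.
Row against C3: payoffs 5, 10, 11 → best response R3.
Row against C4: payoffs 17, 7, 16 → best response R1.
Column against R1: payoffs 9, 14, 5, 10 → best response C2.
Column against R2: payoffs 10, 14, 2, 16 → best response C4.
Column against R3: payoffs 12, 8, 3, 1 → best response C1.
Mutual best responses: (R1, C2); (R3, C1).

Pure-strategy Nash equilibria: (R1, C2) and (R3, C1)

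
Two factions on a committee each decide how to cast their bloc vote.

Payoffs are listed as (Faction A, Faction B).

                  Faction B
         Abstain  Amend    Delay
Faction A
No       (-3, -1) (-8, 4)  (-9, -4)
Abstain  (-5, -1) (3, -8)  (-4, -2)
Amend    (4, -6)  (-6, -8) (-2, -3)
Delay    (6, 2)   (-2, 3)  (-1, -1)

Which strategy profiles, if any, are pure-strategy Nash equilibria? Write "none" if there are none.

No pure-strategy Nash equilibrium.

Mark each player's best response to every combination of opponents' strategies; a profile where every player is best-responding is a pure Nash equilibrium.
Faction A against Abstain: payoffs -3, -5, 4, 6 → best response Delay.
Faction A against Amend: payoffs -8, 3, -6, -2 → best response Abstain.
Faction A against Delay: payoffs -9, -4, -2, -1 → best response Delay.
Faction B against No: payoffs -1, 4, -4 → best response Amend.
Faction B against Abstain: payoffs -1, -8, -2 → best response Abstain.
Faction B against Amend: payoffs -6, -8, -3 → best response Delay.
Faction B against Delay: payoffs 2, 3, -1 → best response Amend.
No profile is a mutual best response for all players.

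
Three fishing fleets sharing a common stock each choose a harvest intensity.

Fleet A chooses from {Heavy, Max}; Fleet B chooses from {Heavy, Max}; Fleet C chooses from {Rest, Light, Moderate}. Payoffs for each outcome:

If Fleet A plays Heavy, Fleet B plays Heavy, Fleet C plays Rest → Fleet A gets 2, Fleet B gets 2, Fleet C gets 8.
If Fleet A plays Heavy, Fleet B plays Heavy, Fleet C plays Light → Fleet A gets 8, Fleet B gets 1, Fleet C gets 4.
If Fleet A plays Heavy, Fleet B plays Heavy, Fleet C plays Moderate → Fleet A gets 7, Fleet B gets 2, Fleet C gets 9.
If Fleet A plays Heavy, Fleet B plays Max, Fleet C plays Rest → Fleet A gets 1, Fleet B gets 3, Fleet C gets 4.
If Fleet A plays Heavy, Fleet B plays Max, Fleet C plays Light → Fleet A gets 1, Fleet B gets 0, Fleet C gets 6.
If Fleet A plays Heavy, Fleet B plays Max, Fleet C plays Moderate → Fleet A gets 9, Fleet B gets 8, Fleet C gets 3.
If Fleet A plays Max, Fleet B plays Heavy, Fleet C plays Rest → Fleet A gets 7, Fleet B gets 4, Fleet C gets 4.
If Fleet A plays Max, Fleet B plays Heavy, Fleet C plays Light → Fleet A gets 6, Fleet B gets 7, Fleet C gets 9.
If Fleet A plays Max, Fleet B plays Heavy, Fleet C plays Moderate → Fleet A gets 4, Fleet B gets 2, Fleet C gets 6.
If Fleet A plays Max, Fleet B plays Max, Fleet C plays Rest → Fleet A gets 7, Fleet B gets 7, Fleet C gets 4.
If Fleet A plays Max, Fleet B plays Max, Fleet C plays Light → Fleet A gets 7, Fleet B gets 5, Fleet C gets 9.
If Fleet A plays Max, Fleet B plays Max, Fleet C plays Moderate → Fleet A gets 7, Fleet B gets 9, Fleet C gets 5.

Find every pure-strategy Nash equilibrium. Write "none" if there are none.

none

Mark each player's best response to every combination of opponents' strategies; a profile where every player is best-responding is a pure Nash equilibrium.
Fleet A against (Heavy, Rest): payoffs 2, 7 → best response Max.
Fleet A against (Heavy, Light): payoffs 8, 6 → best response Heavy.
Fleet A against (Heavy, Moderate): payoffs 7, 4 → best response Heavy.
Fleet A against (Max, Rest): payoffs 1, 7 → best response Max.
Fleet A against (Max, Light): payoffs 1, 7 → best response Max.
Fleet A against (Max, Moderate): payoffs 9, 7 → best response Heavy.
Fleet B against (Heavy, Rest): payoffs 2, 3 → best response Max.
Fleet B against (Heavy, Light): payoffs 1, 0 → best response Heavy.
Fleet B against (Heavy, Moderate): payoffs 2, 8 → best response Max.
Fleet B against (Max, Rest): payoffs 4, 7 → best response Max.
Fleet B against (Max, Light): payoffs 7, 5 → best response Heavy.
Fleet B against (Max, Moderate): payoffs 2, 9 → best response Max.
Fleet C against (Heavy, Heavy): payoffs 8, 4, 9 → best response Moderate.
Fleet C against (Heavy, Max): payoffs 4, 6, 3 → best response Light.
Fleet C against (Max, Heavy): payoffs 4, 9, 6 → best response Light.
Fleet C against (Max, Max): payoffs 4, 9, 5 → best response Light.
No profile is a mutual best response for all players.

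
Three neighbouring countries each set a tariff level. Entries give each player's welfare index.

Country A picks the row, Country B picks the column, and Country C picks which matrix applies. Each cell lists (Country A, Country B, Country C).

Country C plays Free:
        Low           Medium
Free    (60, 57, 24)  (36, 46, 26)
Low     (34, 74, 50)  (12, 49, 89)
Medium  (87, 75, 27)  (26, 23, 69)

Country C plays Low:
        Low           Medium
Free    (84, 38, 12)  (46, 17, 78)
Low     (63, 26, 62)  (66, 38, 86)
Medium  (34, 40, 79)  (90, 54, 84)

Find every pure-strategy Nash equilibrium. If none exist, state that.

(Free, Low, Free): Country A can switch to Medium (60 → 87). Not NE.
(Free, Low, Low): Country C can switch to Free (12 → 24). Not NE.
(Free, Medium, Free): Country B can switch to Low (46 → 57). Not NE.
(Free, Medium, Low): Country A can switch to Low (46 → 66). Not NE.
(Low, Low, Free): Country A can switch to Free (34 → 60). Not NE.
(Low, Low, Low): Country A can switch to Free (63 → 84). Not NE.
(Low, Medium, Free): Country A can switch to Free (12 → 36). Not NE.
(Low, Medium, Low): Country A can switch to Medium (66 → 90). Not NE.
(Medium, Low, Free): Country C can switch to Low (27 → 79). Not NE.
(Medium, Low, Low): Country A can switch to Free (34 → 84). Not NE.
(Medium, Medium, Low): Country A gets 90, best alternative 66; Country B gets 54, best alternative 40; Country C gets 84, best alternative 69. No profitable deviation — NE.
(The remaining 1 profile has a profitable deviation by the same check.)

(Medium, Medium, Low)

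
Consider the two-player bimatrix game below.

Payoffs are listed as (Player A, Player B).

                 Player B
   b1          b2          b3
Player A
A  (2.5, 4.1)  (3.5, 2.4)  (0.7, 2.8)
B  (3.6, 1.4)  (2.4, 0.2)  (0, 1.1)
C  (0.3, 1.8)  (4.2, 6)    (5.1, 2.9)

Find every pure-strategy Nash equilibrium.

For each strategy profile, look for a profitable unilateral deviation.
(A, b1): Player A can switch to B (2.5 → 3.6). Not NE.
(A, b2): Player A can switch to C (3.5 → 4.2). Not NE.
(A, b3): Player A can switch to C (0.7 → 5.1). Not NE.
(B, b1): Player A gets 3.6, best alternative 2.5; Player B gets 1.4, best alternative 1.1. No profitable deviation — NE.
(B, b2): Player A can switch to A (2.4 → 3.5). Not NE.
(B, b3): Player A can switch to A (0 → 0.7). Not NE.
(C, b1): Player A can switch to A (0.3 → 2.5). Not NE.
(C, b2): Player A gets 4.2, best alternative 3.5; Player B gets 6, best alternative 2.9. No profitable deviation — NE.
(C, b3): Player B can switch to b2 (2.9 → 6). Not NE.

Pure-strategy Nash equilibria: (B, b1); (C, b2)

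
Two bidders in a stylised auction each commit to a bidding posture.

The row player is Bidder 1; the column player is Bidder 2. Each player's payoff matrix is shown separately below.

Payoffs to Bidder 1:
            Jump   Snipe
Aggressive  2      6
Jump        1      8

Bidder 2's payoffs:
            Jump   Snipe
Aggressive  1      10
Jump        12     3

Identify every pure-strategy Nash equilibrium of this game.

There is no pure-strategy Nash equilibrium.

(Aggressive, Jump): Bidder 2 can switch to Snipe (1 → 10). Not NE.
(Aggressive, Snipe): Bidder 1 can switch to Jump (6 → 8). Not NE.
(Jump, Jump): Bidder 1 can switch to Aggressive (1 → 2). Not NE.
(Jump, Snipe): Bidder 2 can switch to Jump (3 → 12). Not NE.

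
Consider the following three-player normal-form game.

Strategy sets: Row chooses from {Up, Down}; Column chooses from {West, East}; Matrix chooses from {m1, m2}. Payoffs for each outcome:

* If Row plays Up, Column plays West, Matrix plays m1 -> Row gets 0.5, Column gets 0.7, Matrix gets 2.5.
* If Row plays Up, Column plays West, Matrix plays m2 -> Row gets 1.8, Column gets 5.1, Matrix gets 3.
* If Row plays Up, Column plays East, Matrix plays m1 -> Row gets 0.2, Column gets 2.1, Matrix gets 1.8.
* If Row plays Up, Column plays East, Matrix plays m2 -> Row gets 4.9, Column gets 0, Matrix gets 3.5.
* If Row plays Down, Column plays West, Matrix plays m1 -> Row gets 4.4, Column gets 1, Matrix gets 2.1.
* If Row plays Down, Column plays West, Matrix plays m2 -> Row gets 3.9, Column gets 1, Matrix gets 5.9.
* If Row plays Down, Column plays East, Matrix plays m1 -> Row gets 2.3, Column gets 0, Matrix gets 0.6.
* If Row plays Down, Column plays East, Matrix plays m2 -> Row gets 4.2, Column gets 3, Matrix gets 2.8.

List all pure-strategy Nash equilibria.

There is no pure-strategy Nash equilibrium.

Mark each player's best response to every combination of opponents' strategies; a profile where every player is best-responding is a pure Nash equilibrium.
Row against (West, m1): payoffs 0.5, 4.4 → best response Down.
Row against (West, m2): payoffs 1.8, 3.9 → best response Down.
Row against (East, m1): payoffs 0.2, 2.3 → best response Down.
Row against (East, m2): payoffs 4.9, 4.2 → best response Up.
Column against (Up, m1): payoffs 0.7, 2.1 → best response East.
Column against (Up, m2): payoffs 5.1, 0 → best response West.
Column against (Down, m1): payoffs 1, 0 → best response West.
Column against (Down, m2): payoffs 1, 3 → best response East.
Matrix against (Up, West): payoffs 2.5, 3 → best response m2.
Matrix against (Up, East): payoffs 1.8, 3.5 → best response m2.
Matrix against (Down, West): payoffs 2.1, 5.9 → best response m2.
Matrix against (Down, East): payoffs 0.6, 2.8 → best response m2.
No profile is a mutual best response for all players.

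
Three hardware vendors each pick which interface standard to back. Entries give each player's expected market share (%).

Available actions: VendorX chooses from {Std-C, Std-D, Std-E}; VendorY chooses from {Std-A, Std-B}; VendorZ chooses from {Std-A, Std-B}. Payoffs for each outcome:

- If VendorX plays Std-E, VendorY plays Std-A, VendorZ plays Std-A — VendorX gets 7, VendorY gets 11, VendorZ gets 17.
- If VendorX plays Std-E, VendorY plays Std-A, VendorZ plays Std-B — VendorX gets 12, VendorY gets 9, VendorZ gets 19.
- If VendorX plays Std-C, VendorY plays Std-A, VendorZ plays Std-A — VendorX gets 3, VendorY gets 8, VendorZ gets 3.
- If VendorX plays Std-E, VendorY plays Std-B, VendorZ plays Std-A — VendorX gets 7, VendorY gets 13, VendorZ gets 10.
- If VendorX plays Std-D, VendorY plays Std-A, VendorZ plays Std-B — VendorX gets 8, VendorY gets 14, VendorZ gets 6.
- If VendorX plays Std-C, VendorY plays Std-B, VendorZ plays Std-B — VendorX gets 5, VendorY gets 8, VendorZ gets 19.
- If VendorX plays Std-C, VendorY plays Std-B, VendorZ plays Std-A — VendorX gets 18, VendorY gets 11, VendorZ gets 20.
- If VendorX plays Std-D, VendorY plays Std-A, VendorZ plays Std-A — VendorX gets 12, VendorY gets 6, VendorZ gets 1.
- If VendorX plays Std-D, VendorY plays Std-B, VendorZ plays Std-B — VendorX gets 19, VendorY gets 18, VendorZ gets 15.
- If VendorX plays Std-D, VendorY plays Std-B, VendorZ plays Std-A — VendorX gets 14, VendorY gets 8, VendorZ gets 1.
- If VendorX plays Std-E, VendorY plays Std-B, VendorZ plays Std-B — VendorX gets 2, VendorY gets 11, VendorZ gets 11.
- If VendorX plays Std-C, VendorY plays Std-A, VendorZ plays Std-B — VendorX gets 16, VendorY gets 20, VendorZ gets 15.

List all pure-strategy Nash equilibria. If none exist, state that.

VendorX against (Std-A, Std-A): payoffs 3, 12, 7 → best response Std-D.
VendorX against (Std-A, Std-B): payoffs 16, 8, 12 → best response Std-C.
VendorX against (Std-B, Std-A): payoffs 18, 14, 7 → best response Std-C.
VendorX against (Std-B, Std-B): payoffs 5, 19, 2 → best response Std-D.
VendorY against (Std-C, Std-A): payoffs 8, 11 → best response Std-B.
VendorY against (Std-C, Std-B): payoffs 20, 8 → best response Std-A.
VendorY against (Std-D, Std-A): payoffs 6, 8 → best response Std-B.
VendorY against (Std-D, Std-B): payoffs 14, 18 → best response Std-B.
VendorY against (Std-E, Std-A): payoffs 11, 13 → best response Std-B.
VendorY against (Std-E, Std-B): payoffs 9, 11 → best response Std-B.
VendorZ against (Std-C, Std-A): payoffs 3, 15 → best response Std-B.
VendorZ against (Std-C, Std-B): payoffs 20, 19 → best response Std-A.
VendorZ against (Std-D, Std-A): payoffs 1, 6 → best response Std-B.
VendorZ against (Std-D, Std-B): payoffs 1, 15 → best response Std-B.
VendorZ against (Std-E, Std-A): payoffs 17, 19 → best response Std-B.
VendorZ against (Std-E, Std-B): payoffs 10, 11 → best response Std-B.
Mutual best responses: (Std-C, Std-A, Std-B); (Std-C, Std-B, Std-A); (Std-D, Std-B, Std-B).

(Std-C, Std-A, Std-B); (Std-C, Std-B, Std-A); (Std-D, Std-B, Std-B)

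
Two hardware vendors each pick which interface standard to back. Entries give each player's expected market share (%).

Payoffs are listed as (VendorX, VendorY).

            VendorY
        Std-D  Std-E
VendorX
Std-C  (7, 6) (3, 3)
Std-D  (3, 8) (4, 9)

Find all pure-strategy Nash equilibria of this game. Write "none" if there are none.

(Std-C, Std-D): VendorX gets 7, best alternative 3; VendorY gets 6, best alternative 3. No profitable deviation — NE.
(Std-C, Std-E): VendorX can switch to Std-D (3 → 4). Not NE.
(Std-D, Std-D): VendorX can switch to Std-C (3 → 7). Not NE.
(Std-D, Std-E): VendorX gets 4, best alternative 3; VendorY gets 9, best alternative 8. No profitable deviation — NE.

Pure-strategy Nash equilibria: (Std-C, Std-D) and (Std-D, Std-E)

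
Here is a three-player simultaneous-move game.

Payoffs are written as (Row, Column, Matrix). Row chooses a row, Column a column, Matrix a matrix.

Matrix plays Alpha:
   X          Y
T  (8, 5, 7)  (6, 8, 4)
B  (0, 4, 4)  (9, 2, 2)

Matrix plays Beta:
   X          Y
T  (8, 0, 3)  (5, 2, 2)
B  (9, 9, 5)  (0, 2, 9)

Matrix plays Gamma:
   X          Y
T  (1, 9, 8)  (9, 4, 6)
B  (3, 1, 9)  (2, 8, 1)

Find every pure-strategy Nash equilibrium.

(T, X, Alpha): Column can switch to Y (5 → 8). Not NE.
(T, X, Beta): Row can switch to B (8 → 9). Not NE.
(T, X, Gamma): Row can switch to B (1 → 3). Not NE.
(T, Y, Alpha): Row can switch to B (6 → 9). Not NE.
(T, Y, Beta): Matrix can switch to Alpha (2 → 4). Not NE.
(T, Y, Gamma): Column can switch to X (4 → 9). Not NE.
(B, X, Alpha): Row can switch to T (0 → 8). Not NE.
(B, X, Beta): Matrix can switch to Gamma (5 → 9). Not NE.
(The remaining 4 profiles each have a profitable deviation by the same check.)

This game has no pure Nash equilibrium.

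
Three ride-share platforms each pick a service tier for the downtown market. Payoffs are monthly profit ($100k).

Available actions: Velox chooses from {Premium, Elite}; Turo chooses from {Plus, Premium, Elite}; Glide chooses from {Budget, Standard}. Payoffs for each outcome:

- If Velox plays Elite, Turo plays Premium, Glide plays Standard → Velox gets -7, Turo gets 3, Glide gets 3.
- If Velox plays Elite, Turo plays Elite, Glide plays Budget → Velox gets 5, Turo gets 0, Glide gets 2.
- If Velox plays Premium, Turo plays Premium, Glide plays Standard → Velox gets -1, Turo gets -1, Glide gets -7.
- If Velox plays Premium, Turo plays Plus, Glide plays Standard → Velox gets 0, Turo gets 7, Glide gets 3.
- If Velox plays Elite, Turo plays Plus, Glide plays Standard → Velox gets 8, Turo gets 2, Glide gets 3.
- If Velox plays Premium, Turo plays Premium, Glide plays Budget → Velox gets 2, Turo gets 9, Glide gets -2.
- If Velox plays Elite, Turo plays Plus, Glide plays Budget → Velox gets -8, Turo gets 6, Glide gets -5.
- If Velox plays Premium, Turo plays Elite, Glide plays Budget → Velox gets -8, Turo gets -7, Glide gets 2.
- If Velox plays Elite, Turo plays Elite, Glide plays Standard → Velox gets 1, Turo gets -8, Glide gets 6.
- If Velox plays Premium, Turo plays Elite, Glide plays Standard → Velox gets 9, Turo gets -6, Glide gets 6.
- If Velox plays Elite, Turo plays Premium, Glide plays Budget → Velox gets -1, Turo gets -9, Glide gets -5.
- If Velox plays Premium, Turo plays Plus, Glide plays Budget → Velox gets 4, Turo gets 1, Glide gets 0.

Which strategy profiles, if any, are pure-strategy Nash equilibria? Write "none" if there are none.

Velox against (Plus, Budget): payoffs 4, -8 → best response Premium.
Velox against (Plus, Standard): payoffs 0, 8 → best response Elite.
Velox against (Premium, Budget): payoffs 2, -1 → best response Premium.
Velox against (Premium, Standard): payoffs -1, -7 → best response Premium.
Velox against (Elite, Budget): payoffs -8, 5 → best response Elite.
Velox against (Elite, Standard): payoffs 9, 1 → best response Premium.
Turo against (Premium, Budget): payoffs 1, 9, -7 → best response Premium.
Turo against (Premium, Standard): payoffs 7, -1, -6 → best response Plus.
Turo against (Elite, Budget): payoffs 6, -9, 0 → best response Plus.
Turo against (Elite, Standard): payoffs 2, 3, -8 → best response Premium.
Glide against (Premium, Plus): payoffs 0, 3 → best response Standard.
Glide against (Premium, Premium): payoffs -2, -7 → best response Budget.
Glide against (Premium, Elite): payoffs 2, 6 → best response Standard.
Glide against (Elite, Plus): payoffs -5, 3 → best response Standard.
Glide against (Elite, Premium): payoffs -5, 3 → best response Standard.
Glide against (Elite, Elite): payoffs 2, 6 → best response Standard.
Mutual best responses: (Premium, Premium, Budget).

Pure NE: (Premium, Premium, Budget)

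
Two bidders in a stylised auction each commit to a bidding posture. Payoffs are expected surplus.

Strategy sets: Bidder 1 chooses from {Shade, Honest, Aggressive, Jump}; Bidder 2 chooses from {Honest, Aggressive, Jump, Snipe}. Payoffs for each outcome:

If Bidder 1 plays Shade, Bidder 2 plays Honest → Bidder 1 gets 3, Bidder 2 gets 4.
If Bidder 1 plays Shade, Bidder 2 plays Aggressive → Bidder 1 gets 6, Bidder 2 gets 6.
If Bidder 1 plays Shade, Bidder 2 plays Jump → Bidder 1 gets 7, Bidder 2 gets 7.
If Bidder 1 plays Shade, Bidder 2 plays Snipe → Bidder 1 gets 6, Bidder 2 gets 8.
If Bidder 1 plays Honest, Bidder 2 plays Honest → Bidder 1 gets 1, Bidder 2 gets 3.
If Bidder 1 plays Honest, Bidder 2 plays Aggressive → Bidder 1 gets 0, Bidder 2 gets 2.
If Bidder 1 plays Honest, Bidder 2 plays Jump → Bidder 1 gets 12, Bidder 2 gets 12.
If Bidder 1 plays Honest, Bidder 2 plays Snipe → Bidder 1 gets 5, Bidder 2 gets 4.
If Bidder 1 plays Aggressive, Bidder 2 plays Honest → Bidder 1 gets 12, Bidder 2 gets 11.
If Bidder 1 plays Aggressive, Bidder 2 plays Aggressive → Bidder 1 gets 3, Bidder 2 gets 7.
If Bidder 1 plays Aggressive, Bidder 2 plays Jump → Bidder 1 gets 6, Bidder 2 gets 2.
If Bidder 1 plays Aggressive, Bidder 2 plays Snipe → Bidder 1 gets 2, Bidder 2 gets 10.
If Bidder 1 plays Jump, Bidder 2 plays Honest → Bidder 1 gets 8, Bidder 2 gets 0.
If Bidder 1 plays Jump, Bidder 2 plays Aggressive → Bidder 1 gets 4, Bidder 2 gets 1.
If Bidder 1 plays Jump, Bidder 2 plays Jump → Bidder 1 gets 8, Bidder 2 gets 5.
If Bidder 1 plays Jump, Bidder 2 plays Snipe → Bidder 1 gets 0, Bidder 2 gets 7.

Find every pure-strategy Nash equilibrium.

Pure-strategy Nash equilibria: (Shade, Snipe); (Honest, Jump); (Aggressive, Honest)

Bidder 1 against Honest: payoffs 3, 1, 12, 8 → best response Aggressive.
Bidder 1 against Aggressive: payoffs 6, 0, 3, 4 → best response Shade.
Bidder 1 against Jump: payoffs 7, 12, 6, 8 → best response Honest.
Bidder 1 against Snipe: payoffs 6, 5, 2, 0 → best response Shade.
Bidder 2 against Shade: payoffs 4, 6, 7, 8 → best response Snipe.
Bidder 2 against Honest: payoffs 3, 2, 12, 4 → best response Jump.
Bidder 2 against Aggressive: payoffs 11, 7, 2, 10 → best response Honest.
Bidder 2 against Jump: payoffs 0, 1, 5, 7 → best response Snipe.
Mutual best responses: (Shade, Snipe); (Honest, Jump); (Aggressive, Honest).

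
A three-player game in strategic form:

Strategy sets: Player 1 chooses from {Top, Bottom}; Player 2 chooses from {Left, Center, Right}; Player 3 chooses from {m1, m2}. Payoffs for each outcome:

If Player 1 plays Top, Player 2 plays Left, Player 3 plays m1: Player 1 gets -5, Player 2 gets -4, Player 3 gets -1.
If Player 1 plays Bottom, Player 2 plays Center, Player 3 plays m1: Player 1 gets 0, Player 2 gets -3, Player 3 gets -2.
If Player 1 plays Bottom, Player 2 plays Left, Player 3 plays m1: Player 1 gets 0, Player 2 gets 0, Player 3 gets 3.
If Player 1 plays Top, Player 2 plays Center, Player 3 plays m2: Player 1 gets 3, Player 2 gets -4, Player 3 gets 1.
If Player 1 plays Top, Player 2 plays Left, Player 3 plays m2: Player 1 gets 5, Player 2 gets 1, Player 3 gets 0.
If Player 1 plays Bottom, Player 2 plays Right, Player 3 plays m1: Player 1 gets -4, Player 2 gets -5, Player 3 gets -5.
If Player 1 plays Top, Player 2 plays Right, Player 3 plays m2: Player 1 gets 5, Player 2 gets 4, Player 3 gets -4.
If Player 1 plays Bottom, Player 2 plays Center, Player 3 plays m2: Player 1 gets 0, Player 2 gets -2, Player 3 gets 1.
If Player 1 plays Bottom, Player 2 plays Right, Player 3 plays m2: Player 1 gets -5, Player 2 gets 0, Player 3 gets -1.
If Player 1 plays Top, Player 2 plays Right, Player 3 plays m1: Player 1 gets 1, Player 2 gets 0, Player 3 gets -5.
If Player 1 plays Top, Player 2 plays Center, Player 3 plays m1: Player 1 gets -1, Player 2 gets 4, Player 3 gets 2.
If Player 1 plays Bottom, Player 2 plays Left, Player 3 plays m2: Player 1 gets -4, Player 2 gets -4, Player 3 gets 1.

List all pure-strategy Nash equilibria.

(Top, Right, m2); (Bottom, Left, m1)

Player 1 against (Left, m1): payoffs -5, 0 → best response Bottom.
Player 1 against (Left, m2): payoffs 5, -4 → best response Top.
Player 1 against (Center, m1): payoffs -1, 0 → best response Bottom.
Player 1 against (Center, m2): payoffs 3, 0 → best response Top.
Player 1 against (Right, m1): payoffs 1, -4 → best response Top.
Player 1 against (Right, m2): payoffs 5, -5 → best response Top.
Player 2 against (Top, m1): payoffs -4, 4, 0 → best response Center.
Player 2 against (Top, m2): payoffs 1, -4, 4 → best response Right.
Player 2 against (Bottom, m1): payoffs 0, -3, -5 → best response Left.
Player 2 against (Bottom, m2): payoffs -4, -2, 0 → best response Right.
Player 3 against (Top, Left): payoffs -1, 0 → best response m2.
Player 3 against (Top, Center): payoffs 2, 1 → best response m1.
Player 3 against (Top, Right): payoffs -5, -4 → best response m2.
Player 3 against (Bottom, Left): payoffs 3, 1 → best response m1.
Player 3 against (Bottom, Center): payoffs -2, 1 → best response m2.
Player 3 against (Bottom, Right): payoffs -5, -1 → best response m2.
Mutual best responses: (Top, Right, m2); (Bottom, Left, m1).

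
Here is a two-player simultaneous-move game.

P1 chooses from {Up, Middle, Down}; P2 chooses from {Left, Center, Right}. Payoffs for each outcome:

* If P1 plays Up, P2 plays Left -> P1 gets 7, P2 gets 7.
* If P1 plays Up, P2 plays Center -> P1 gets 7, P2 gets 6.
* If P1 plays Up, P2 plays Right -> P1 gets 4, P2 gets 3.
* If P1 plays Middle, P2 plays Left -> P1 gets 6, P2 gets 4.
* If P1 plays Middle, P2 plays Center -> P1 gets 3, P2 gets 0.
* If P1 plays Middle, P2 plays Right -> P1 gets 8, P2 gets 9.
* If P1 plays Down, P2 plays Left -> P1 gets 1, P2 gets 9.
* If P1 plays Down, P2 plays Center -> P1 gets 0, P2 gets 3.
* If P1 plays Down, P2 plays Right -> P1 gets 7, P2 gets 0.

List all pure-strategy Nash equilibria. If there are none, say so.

The pure Nash equilibria are (Up, Left) and (Middle, Right).

(Up, Left): P1 gets 7, best alternative 6; P2 gets 7, best alternative 6. No profitable deviation — NE.
(Up, Center): P2 can switch to Left (6 → 7). Not NE.
(Up, Right): P1 can switch to Middle (4 → 8). Not NE.
(Middle, Left): P1 can switch to Up (6 → 7). Not NE.
(Middle, Center): P1 can switch to Up (3 → 7). Not NE.
(Middle, Right): P1 gets 8, best alternative 7; P2 gets 9, best alternative 4. No profitable deviation — NE.
(Down, Left): P1 can switch to Up (1 → 7). Not NE.
(Down, Center): P1 can switch to Up (0 → 7). Not NE.
(Down, Right): P1 can switch to Middle (7 → 8). Not NE.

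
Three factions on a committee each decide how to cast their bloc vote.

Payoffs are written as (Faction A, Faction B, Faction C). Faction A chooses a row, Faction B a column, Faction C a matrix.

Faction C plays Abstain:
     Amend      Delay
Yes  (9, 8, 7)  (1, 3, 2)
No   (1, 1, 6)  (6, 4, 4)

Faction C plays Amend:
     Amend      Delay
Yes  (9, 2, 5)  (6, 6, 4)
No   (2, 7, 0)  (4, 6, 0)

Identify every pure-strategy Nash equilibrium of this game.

Faction A against (Amend, Abstain): payoffs 9, 1 → best response Yes.
Faction A against (Amend, Amend): payoffs 9, 2 → best response Yes.
Faction A against (Delay, Abstain): payoffs 1, 6 → best response No.
Faction A against (Delay, Amend): payoffs 6, 4 → best response Yes.
Faction B against (Yes, Abstain): payoffs 8, 3 → best response Amend.
Faction B against (Yes, Amend): payoffs 2, 6 → best response Delay.
Faction B against (No, Abstain): payoffs 1, 4 → best response Delay.
Faction B against (No, Amend): payoffs 7, 6 → best response Amend.
Faction C against (Yes, Amend): payoffs 7, 5 → best response Abstain.
Faction C against (Yes, Delay): payoffs 2, 4 → best response Amend.
Faction C against (No, Amend): payoffs 6, 0 → best response Abstain.
Faction C against (No, Delay): payoffs 4, 0 → best response Abstain.
Mutual best responses: (Yes, Amend, Abstain); (Yes, Delay, Amend); (No, Delay, Abstain).

The pure Nash equilibria are (Yes, Amend, Abstain) and (Yes, Delay, Amend) and (No, Delay, Abstain).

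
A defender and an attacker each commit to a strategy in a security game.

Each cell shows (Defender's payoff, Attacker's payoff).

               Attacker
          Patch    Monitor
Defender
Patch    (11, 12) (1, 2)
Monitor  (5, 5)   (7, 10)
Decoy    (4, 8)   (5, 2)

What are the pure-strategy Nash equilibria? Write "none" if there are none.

Pure-strategy Nash equilibria: (Patch, Patch) and (Monitor, Monitor)

For each player, find the best response to each opponent profile; mutual best responses are the pure NE.
Defender against Patch: payoffs 11, 5, 4 → best response Patch.
Defender against Monitor: payoffs 1, 7, 5 → best response Monitor.
Attacker against Patch: payoffs 12, 2 → best response Patch.
Attacker against Monitor: payoffs 5, 10 → best response Monitor.
Attacker against Decoy: payoffs 8, 2 → best response Patch.
Mutual best responses: (Patch, Patch); (Monitor, Monitor).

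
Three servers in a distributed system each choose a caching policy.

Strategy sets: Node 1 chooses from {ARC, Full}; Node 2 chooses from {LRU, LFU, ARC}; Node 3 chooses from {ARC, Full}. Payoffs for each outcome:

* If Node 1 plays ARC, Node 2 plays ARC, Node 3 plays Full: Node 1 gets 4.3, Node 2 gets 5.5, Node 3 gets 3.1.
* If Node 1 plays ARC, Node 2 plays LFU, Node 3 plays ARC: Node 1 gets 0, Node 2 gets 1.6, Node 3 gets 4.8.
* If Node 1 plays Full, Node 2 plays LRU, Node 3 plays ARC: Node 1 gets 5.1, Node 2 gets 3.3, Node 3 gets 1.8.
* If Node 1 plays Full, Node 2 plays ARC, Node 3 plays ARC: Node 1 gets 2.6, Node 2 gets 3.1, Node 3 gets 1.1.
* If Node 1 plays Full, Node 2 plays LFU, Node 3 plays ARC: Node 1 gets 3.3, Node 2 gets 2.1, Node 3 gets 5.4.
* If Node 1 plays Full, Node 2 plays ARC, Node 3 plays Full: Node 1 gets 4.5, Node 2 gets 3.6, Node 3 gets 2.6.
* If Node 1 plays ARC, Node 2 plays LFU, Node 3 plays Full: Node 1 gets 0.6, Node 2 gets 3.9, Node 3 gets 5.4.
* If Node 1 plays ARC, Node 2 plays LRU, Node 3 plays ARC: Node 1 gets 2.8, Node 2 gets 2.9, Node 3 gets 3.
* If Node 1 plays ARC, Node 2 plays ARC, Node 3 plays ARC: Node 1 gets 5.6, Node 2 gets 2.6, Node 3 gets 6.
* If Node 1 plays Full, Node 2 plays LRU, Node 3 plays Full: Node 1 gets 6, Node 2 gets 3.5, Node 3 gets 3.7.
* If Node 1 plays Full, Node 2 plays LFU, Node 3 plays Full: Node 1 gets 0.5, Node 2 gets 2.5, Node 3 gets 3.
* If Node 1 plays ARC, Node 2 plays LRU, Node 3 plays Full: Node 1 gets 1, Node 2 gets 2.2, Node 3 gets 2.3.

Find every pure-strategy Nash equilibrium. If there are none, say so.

(Full, ARC, Full)

Node 1 against (LRU, ARC): payoffs 2.8, 5.1 → best response Full.
Node 1 against (LRU, Full): payoffs 1, 6 → best response Full.
Node 1 against (LFU, ARC): payoffs 0, 3.3 → best response Full.
Node 1 against (LFU, Full): payoffs 0.6, 0.5 → best response ARC.
Node 1 against (ARC, ARC): payoffs 5.6, 2.6 → best response ARC.
Node 1 against (ARC, Full): payoffs 4.3, 4.5 → best response Full.
Node 2 against (ARC, ARC): payoffs 2.9, 1.6, 2.6 → best response LRU.
Node 2 against (ARC, Full): payoffs 2.2, 3.9, 5.5 → best response ARC.
Node 2 against (Full, ARC): payoffs 3.3, 2.1, 3.1 → best response LRU.
Node 2 against (Full, Full): payoffs 3.5, 2.5, 3.6 → best response ARC.
Node 3 against (ARC, LRU): payoffs 3, 2.3 → best response ARC.
Node 3 against (ARC, LFU): payoffs 4.8, 5.4 → best response Full.
Node 3 against (ARC, ARC): payoffs 6, 3.1 → best response ARC.
Node 3 against (Full, LRU): payoffs 1.8, 3.7 → best response Full.
Node 3 against (Full, LFU): payoffs 5.4, 3 → best response ARC.
Node 3 against (Full, ARC): payoffs 1.1, 2.6 → best response Full.
Mutual best responses: (Full, ARC, Full).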